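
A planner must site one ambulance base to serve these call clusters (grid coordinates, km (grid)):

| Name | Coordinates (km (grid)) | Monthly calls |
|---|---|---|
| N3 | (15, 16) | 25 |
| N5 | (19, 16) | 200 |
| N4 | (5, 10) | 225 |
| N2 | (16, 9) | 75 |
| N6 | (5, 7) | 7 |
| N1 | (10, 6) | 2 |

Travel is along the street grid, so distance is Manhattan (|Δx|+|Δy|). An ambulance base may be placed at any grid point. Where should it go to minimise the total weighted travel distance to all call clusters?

Manhattan distance separates: Σwᵢ(|x−xᵢ|+|y−yᵢ|) = Σwᵢ|x−xᵢ| + Σwᵢ|y−yᵢ|, so x and y are optimised independently as 1-D weighted medians.
Total weight W = 534; half = 267.
x-coordinate, sorted with cumulative weight:
  x=5 (N4, w=225) cum 225
  x=5 (N6, w=7) cum 232
  x=10 (N1, w=2) cum 234
  x=15 (N3, w=25) cum 259
  x=16 (N2, w=75) cum 334  ← median
  x=19 (N5, w=200) cum 534
⇒ x* = 16
y-coordinate, sorted with cumulative weight:
  y=6 (N1, w=2) cum 2
  y=7 (N6, w=7) cum 9
  y=9 (N2, w=75) cum 84
  y=10 (N4, w=225) cum 309  ← median
  y=16 (N3, w=25) cum 334
  y=16 (N5, w=200) cum 534
⇒ y* = 10

(16, 10)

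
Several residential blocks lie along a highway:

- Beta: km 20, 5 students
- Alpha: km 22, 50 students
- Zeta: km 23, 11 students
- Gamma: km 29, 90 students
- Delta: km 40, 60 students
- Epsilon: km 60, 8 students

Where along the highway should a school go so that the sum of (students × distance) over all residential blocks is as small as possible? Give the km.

For a sum of weighted absolute distances on a line, the optimum is the weighted median (not the mean). Total weight W = 224; half-weight = 112.
Sort by position and accumulate weight:
  km 20 (Beta, w=5) → cum 5
  km 22 (Alpha, w=50) → cum 55
  km 23 (Zeta, w=11) → cum 66
  km 29 (Gamma, w=90) → cum 156  ≥ 112 → median here
  km 40 (Delta, w=60) → cum 216
  km 60 (Epsilon, w=8) → cum 224
Optimal location: km 29.

x = 29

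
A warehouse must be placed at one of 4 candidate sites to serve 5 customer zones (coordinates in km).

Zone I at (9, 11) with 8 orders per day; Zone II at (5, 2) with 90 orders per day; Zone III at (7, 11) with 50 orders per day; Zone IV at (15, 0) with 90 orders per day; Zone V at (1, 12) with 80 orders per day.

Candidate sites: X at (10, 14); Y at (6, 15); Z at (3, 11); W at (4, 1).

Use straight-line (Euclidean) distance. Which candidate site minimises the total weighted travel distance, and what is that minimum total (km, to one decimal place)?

W, total 2645.0 km

Total weighted distance at each candidate:
  X (10, 14): total = 3482.9
  Y (6, 15): total = 3460.4
  Z (3, 11): total = 2721.7
  W (4, 1): total = 2645.0
Minimum is at W with total 2645.0 km.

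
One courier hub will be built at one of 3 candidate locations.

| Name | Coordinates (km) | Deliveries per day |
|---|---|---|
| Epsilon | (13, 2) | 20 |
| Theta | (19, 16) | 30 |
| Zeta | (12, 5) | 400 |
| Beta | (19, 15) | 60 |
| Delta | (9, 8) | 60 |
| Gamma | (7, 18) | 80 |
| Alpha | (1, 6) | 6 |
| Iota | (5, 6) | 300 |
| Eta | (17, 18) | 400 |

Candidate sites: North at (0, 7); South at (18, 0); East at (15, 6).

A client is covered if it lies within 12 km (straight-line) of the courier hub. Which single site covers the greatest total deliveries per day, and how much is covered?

Coverage radius r = 12 km; a point is covered iff (Δx)²+(Δy)² ≤ 12² = 144.
  North (0, 7): covers {Delta, Alpha, Iota} → 366
  South (18, 0): covers {Epsilon, Zeta} → 420
  East (15, 6): covers {Epsilon, Theta, Zeta, Beta, Delta, Iota} → 870
Maximum coverage at East: 870 deliveries per day.

East, covering 870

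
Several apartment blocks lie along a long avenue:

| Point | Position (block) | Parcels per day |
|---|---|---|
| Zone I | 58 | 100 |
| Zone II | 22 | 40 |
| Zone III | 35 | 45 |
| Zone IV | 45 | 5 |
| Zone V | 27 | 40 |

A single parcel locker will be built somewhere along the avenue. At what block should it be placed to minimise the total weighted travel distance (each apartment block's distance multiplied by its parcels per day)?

For a sum of weighted absolute distances on a line, the optimum is the weighted median (not the mean). Total weight W = 230; half-weight = 115.
Sort by position and accumulate weight:
  block 22 (Zone II, w=40) → cum 40
  block 27 (Zone V, w=40) → cum 80
  block 35 (Zone III, w=45) → cum 125  ≥ 115 → median here
  block 45 (Zone IV, w=5) → cum 130
  block 58 (Zone I, w=100) → cum 230
Optimal location: block 35.

x = 35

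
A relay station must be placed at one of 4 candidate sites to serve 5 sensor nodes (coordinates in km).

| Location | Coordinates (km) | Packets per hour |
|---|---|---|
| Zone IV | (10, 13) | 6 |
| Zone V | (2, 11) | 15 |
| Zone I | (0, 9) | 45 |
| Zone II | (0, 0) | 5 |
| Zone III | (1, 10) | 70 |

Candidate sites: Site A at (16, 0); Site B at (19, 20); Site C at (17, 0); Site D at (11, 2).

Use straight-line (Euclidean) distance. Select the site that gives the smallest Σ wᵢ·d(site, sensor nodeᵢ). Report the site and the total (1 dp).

Total weighted distance at each candidate:
  Site A (16, 0): total = 2521.0
  Site B (19, 20): total = 2924.2
  Site C (17, 0): total = 2639.0
  Site D (11, 2): total = 1796.3
Minimum is at Site D with total 1796.3 km.

Site D, total 1796.3 km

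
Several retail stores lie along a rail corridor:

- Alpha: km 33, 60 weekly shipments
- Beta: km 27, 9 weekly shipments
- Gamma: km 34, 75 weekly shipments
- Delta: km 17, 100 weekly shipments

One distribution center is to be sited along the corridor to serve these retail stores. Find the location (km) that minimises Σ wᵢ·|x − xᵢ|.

x = 33

For a sum of weighted absolute distances on a line, the optimum is the weighted median (not the mean). Total weight W = 244; half-weight = 122.
Sort by position and accumulate weight:
  km 17 (Delta, w=100) → cum 100
  km 27 (Beta, w=9) → cum 109
  km 33 (Alpha, w=60) → cum 169  ≥ 122 → median here
  km 34 (Gamma, w=75) → cum 244
Optimal location: km 33.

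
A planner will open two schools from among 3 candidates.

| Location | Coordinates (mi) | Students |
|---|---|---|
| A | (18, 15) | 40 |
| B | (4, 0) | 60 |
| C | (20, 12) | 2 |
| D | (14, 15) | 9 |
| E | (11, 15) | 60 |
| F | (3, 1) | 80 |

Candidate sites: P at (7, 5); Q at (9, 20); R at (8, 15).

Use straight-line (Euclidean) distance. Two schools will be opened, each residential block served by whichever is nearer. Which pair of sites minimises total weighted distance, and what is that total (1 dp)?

Evaluate every pair (each demand assigned to the nearer of the two):
  {P, R}: total = 1461.1
  {P, Q}: total = 1628.2
  {Q, R}: total = 2779.5
Best pair: {P, R} with total 1461.1.

{P, R}, total 1461.1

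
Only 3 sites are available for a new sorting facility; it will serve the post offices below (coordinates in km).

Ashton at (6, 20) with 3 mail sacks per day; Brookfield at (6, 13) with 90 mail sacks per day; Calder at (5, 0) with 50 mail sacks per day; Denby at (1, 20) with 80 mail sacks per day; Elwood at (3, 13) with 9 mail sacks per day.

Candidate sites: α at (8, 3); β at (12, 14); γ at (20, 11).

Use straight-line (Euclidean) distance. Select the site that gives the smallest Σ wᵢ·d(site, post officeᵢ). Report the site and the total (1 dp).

β, total 2439.4 km

Total weighted distance at each candidate:
  α (8, 3): total = 2752.7
  β (12, 14): total = 2439.4
  γ (20, 11): total = 4088.7
Minimum is at β with total 2439.4 km.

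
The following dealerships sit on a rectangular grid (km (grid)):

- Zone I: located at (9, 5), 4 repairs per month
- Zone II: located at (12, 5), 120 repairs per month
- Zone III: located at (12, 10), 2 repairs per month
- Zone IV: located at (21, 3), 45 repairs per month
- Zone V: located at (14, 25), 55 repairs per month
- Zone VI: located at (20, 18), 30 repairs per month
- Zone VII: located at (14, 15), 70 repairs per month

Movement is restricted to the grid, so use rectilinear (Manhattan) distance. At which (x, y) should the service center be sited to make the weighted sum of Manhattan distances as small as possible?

(14, 5)

Manhattan distance separates: Σwᵢ(|x−xᵢ|+|y−yᵢ|) = Σwᵢ|x−xᵢ| + Σwᵢ|y−yᵢ|, so x and y are optimised independently as 1-D weighted medians.
Total weight W = 326; half = 163.
x-coordinate, sorted with cumulative weight:
  x=9 (Zone I, w=4) cum 4
  x=12 (Zone II, w=120) cum 124
  x=12 (Zone III, w=2) cum 126
  x=14 (Zone V, w=55) cum 181  ← median
  x=14 (Zone VII, w=70) cum 251
  x=20 (Zone VI, w=30) cum 281
  x=21 (Zone IV, w=45) cum 326
⇒ x* = 14
y-coordinate, sorted with cumulative weight:
  y=3 (Zone IV, w=45) cum 45
  y=5 (Zone I, w=4) cum 49
  y=5 (Zone II, w=120) cum 169  ← median
  y=10 (Zone III, w=2) cum 171
  y=15 (Zone VII, w=70) cum 241
  y=18 (Zone VI, w=30) cum 271
  y=25 (Zone V, w=55) cum 326
⇒ y* = 5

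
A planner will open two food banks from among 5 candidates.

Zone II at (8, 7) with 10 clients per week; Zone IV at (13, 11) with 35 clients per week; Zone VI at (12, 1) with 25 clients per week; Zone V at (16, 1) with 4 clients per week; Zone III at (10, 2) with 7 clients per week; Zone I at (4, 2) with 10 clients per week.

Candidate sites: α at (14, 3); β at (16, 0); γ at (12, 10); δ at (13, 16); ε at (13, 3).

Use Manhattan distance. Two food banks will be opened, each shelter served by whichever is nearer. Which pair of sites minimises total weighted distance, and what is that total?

Evaluate every pair (each demand assigned to the nearer of the two):
  {γ, ε}: total = 363
  {α, γ}: total = 401
  {β, γ}: total = 465
  {δ, ε}: total = 488
  {α, δ}: total = 536
  {β, ε}: total = 577
  {α, ε}: total = 589
  {β, δ}: total = 640
  {γ, δ}: total = 647
  {α, β}: total = 664
Best pair: {γ, ε} with total 363.

{γ, ε}, total 363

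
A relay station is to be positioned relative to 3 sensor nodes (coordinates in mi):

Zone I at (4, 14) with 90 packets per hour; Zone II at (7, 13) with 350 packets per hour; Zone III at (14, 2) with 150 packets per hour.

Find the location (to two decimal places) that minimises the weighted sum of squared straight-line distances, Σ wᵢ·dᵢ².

(8.32, 10.36)

The minimiser of Σwᵢ‖p−pᵢ‖² is the weighted centroid p* = (Σwᵢpᵢ)/(Σwᵢ).
Σwᵢ = 590.
Σwᵢxᵢ = 90·4 + 350·7 + 150·14 = 4910.
Σwᵢyᵢ = 90·14 + 350·13 + 150·2 = 6110.
x* = 4910/590 = 8.32, y* = 6110/590 = 10.36.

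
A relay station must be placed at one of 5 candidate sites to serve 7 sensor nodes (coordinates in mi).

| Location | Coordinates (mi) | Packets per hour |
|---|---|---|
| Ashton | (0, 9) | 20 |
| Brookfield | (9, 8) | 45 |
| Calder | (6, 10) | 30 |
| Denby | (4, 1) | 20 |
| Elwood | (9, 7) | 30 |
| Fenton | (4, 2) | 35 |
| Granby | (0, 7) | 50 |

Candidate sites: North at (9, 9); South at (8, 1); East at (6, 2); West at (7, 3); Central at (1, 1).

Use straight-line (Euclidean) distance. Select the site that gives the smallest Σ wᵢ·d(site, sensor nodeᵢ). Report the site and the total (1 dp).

North, total 1330.6 mi

Total weighted distance at each candidate:
  North (9, 9): total = 1330.6
  South (8, 1): total = 1727.9
  East (6, 2): total = 1406.4
  West (7, 3): total = 1358.9
  Central (1, 1): total = 1723.3
Minimum is at North with total 1330.6 mi.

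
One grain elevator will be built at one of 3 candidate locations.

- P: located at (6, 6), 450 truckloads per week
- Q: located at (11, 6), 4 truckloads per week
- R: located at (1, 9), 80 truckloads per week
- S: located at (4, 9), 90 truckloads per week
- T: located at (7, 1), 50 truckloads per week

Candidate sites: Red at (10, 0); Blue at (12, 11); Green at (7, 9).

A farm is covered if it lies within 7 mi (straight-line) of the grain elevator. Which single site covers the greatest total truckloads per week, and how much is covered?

Coverage radius r = 7 mi; a point is covered iff (Δx)²+(Δy)² ≤ 7² = 49.
  Red (10, 0): covers {Q, T} → 54
  Blue (12, 11): covers {Q} → 4
  Green (7, 9): covers {P, Q, R, S} → 624
Maximum coverage at Green: 624 truckloads per week.

Green, covering 624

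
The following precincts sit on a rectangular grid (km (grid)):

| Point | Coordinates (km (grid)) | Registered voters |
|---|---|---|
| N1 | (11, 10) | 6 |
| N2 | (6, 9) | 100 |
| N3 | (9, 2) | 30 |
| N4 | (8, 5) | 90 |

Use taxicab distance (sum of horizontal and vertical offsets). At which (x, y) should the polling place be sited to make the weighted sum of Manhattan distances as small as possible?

(8, 5)

Manhattan distance separates: Σwᵢ(|x−xᵢ|+|y−yᵢ|) = Σwᵢ|x−xᵢ| + Σwᵢ|y−yᵢ|, so x and y are optimised independently as 1-D weighted medians.
Total weight W = 226; half = 113.
x-coordinate, sorted with cumulative weight:
  x=6 (N2, w=100) cum 100
  x=8 (N4, w=90) cum 190  ← median
  x=9 (N3, w=30) cum 220
  x=11 (N1, w=6) cum 226
⇒ x* = 8
y-coordinate, sorted with cumulative weight:
  y=2 (N3, w=30) cum 30
  y=5 (N4, w=90) cum 120  ← median
  y=9 (N2, w=100) cum 220
  y=10 (N1, w=6) cum 226
⇒ y* = 5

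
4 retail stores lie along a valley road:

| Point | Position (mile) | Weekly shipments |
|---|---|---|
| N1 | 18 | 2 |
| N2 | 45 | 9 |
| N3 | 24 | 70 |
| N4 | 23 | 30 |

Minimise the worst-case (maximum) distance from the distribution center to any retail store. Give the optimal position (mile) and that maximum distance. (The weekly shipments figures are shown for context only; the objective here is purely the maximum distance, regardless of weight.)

location 31.5, max distance 13.5

The 1-center on a line is the midpoint of the two extreme points: leftmost at 18, rightmost at 45.
Optimal location = (18 + 45)/2 = 31.5; maximum distance = (45 − 18)/2 = 13.5.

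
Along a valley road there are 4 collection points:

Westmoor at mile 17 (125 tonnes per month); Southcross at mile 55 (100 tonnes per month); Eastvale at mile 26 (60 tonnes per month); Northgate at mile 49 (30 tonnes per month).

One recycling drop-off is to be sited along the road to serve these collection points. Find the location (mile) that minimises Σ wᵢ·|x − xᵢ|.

x = 26

For a sum of weighted absolute distances on a line, the optimum is the weighted median (not the mean). Total weight W = 315; half-weight = 157.5.
Sort by position and accumulate weight:
  mile 17 (Westmoor, w=125) → cum 125
  mile 26 (Eastvale, w=60) → cum 185  ≥ 157.5 → median here
  mile 49 (Northgate, w=30) → cum 215
  mile 55 (Southcross, w=100) → cum 315
Optimal location: mile 26.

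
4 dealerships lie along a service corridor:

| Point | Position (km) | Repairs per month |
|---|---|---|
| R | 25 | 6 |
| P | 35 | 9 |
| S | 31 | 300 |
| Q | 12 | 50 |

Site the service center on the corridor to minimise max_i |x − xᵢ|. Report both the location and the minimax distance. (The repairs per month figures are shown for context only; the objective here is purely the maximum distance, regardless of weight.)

location 23.5, max distance 11.5

The 1-center on a line is the midpoint of the two extreme points: leftmost at 12, rightmost at 35.
Optimal location = (12 + 35)/2 = 23.5; maximum distance = (35 − 12)/2 = 11.5.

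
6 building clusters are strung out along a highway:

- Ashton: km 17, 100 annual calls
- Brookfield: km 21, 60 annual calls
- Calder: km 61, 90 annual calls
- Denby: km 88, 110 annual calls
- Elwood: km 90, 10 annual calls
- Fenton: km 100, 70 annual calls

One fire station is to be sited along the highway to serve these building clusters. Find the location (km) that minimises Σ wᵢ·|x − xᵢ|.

x = 61

For a sum of weighted absolute distances on a line, the optimum is the weighted median (not the mean). Total weight W = 440; half-weight = 220.
Sort by position and accumulate weight:
  km 17 (Ashton, w=100) → cum 100
  km 21 (Brookfield, w=60) → cum 160
  km 61 (Calder, w=90) → cum 250  ≥ 220 → median here
  km 88 (Denby, w=110) → cum 360
  km 90 (Elwood, w=10) → cum 370
  km 100 (Fenton, w=70) → cum 440
Optimal location: km 61.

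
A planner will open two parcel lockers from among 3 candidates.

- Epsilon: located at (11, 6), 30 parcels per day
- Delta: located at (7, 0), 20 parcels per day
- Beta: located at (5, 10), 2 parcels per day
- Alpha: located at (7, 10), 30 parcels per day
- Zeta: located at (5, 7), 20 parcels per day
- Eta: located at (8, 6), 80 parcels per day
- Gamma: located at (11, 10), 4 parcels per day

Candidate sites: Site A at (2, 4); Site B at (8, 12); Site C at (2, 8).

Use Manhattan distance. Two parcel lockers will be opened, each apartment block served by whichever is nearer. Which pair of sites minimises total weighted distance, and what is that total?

{Site A, Site B}, total 1170

Evaluate every pair (each demand assigned to the nearer of the two):
  {Site A, Site B}: total = 1170
  {Site B, Site C}: total = 1210
  {Site A, Site C}: total = 1494
Best pair: {Site A, Site B} with total 1170.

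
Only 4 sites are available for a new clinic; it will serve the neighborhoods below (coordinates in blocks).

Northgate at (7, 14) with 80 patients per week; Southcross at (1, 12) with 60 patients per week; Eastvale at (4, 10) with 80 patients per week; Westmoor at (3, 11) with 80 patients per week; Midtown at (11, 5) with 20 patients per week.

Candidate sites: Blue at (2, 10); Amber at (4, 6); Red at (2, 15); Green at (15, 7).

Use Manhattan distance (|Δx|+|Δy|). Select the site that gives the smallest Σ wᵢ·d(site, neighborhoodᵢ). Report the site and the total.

Blue, total 1500 blocks

Total weighted distance at each candidate:
  Blue (2, 10): total = 1500
  Amber (4, 6): total = 2380
  Red (2, 15): total = 2060
  Green (15, 7): total = 4860
Minimum is at Blue with total 1500 blocks.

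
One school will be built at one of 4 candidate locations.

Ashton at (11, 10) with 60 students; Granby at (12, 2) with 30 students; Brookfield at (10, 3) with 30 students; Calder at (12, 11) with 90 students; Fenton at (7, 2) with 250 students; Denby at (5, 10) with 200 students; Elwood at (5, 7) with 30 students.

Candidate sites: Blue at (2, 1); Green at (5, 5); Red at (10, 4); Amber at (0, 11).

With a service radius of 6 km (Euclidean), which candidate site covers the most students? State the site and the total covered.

Coverage radius r = 6 km; a point is covered iff (Δx)²+(Δy)² ≤ 6² = 36.
  Blue (2, 1): covers {Fenton} → 250
  Green (5, 5): covers {Brookfield, Fenton, Denby, Elwood} → 510
  Red (10, 4): covers {Granby, Brookfield, Fenton, Elwood} → 340
  Amber (0, 11): covers {Denby} → 200
Maximum coverage at Green: 510 students.

Green, covering 510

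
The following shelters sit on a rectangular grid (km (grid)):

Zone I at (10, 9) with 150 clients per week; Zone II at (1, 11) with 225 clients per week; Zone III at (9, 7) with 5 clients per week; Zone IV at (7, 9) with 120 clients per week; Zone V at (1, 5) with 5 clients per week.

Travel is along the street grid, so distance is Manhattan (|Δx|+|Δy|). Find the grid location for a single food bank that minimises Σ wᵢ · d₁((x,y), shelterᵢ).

Manhattan distance separates: Σwᵢ(|x−xᵢ|+|y−yᵢ|) = Σwᵢ|x−xᵢ| + Σwᵢ|y−yᵢ|, so x and y are optimised independently as 1-D weighted medians.
Total weight W = 505; half = 252.5.
x-coordinate, sorted with cumulative weight:
  x=1 (Zone II, w=225) cum 225
  x=1 (Zone V, w=5) cum 230
  x=7 (Zone IV, w=120) cum 350  ← median
  x=9 (Zone III, w=5) cum 355
  x=10 (Zone I, w=150) cum 505
⇒ x* = 7
y-coordinate, sorted with cumulative weight:
  y=5 (Zone V, w=5) cum 5
  y=7 (Zone III, w=5) cum 10
  y=9 (Zone I, w=150) cum 160
  y=9 (Zone IV, w=120) cum 280  ← median
  y=11 (Zone II, w=225) cum 505
⇒ y* = 9

(7, 9)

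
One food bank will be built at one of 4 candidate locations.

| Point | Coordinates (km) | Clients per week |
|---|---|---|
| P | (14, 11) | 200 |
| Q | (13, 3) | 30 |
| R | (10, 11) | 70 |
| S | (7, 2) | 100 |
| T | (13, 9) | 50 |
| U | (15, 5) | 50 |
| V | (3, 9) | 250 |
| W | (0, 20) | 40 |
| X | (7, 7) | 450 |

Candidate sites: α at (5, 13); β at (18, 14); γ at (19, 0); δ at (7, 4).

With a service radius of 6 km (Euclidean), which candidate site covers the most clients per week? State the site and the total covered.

δ, covering 550

Coverage radius r = 6 km; a point is covered iff (Δx)²+(Δy)² ≤ 6² = 36.
  α (5, 13): covers {R, V} → 320
  β (18, 14): covers {P} → 200
  γ (19, 0): covers {none} → 0
  δ (7, 4): covers {S, X} → 550
Maximum coverage at δ: 550 clients per week.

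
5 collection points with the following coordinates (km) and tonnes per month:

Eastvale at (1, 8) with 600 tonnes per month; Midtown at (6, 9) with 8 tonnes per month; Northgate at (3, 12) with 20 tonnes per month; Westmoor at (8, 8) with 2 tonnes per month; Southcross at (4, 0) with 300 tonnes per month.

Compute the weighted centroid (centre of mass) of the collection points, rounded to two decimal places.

The minimiser of Σwᵢ‖p−pᵢ‖² is the weighted centroid p* = (Σwᵢpᵢ)/(Σwᵢ).
Σwᵢ = 930.
Σwᵢxᵢ = 600·1 + 8·6 + 20·3 + 2·8 + 300·4 = 1924.
Σwᵢyᵢ = 600·8 + 8·9 + 20·12 + 2·8 + 300·0 = 5128.
x* = 1924/930 = 2.07, y* = 5128/930 = 5.51.

(2.07, 5.51)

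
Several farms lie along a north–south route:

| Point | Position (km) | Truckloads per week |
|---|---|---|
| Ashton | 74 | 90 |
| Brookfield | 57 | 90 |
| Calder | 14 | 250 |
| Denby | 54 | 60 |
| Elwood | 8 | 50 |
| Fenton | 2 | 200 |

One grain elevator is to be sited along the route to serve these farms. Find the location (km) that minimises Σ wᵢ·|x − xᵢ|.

x = 14

For a sum of weighted absolute distances on a line, the optimum is the weighted median (not the mean). Total weight W = 740; half-weight = 370.
Sort by position and accumulate weight:
  km 2 (Fenton, w=200) → cum 200
  km 8 (Elwood, w=50) → cum 250
  km 14 (Calder, w=250) → cum 500  ≥ 370 → median here
  km 54 (Denby, w=60) → cum 560
  km 57 (Brookfield, w=90) → cum 650
  km 74 (Ashton, w=90) → cum 740
Optimal location: km 14.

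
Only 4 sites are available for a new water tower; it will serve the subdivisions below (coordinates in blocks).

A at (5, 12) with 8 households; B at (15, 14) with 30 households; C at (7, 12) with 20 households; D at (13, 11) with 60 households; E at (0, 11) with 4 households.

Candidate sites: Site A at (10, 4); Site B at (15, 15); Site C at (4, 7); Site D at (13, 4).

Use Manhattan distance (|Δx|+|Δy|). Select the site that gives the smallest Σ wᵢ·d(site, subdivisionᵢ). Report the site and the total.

Total weighted distance at each candidate:
  Site A (10, 4): total = 1442
  Site B (15, 15): total = 790
  Site C (4, 7): total = 1560
  Site D (13, 4): total = 1268
Minimum is at Site B with total 790 blocks.

Site B, total 790 blocks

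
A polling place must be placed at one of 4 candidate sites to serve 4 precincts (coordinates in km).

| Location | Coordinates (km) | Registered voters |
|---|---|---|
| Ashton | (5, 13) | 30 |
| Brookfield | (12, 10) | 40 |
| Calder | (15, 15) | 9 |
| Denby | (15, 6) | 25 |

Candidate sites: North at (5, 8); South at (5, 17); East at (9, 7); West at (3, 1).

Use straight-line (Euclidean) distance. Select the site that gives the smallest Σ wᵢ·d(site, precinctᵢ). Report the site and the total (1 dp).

Total weighted distance at each candidate:
  North (5, 8): total = 806.0
  South (5, 17): total = 979.4
  East (9, 7): total = 628.1
  West (3, 1): total = 1365.0
Minimum is at East with total 628.1 km.

East, total 628.1 km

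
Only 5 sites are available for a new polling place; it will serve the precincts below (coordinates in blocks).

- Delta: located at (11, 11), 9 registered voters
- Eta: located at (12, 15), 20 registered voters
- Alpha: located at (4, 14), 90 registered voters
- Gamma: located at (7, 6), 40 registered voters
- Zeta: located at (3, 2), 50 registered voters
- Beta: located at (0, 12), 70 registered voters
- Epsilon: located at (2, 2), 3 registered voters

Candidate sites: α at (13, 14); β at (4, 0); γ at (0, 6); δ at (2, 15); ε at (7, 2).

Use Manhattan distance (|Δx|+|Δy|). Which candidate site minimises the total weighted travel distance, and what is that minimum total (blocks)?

δ, total 2236 blocks

Total weighted distance at each candidate:
  α (13, 14): total = 3674
  β (4, 0): total = 3524
  γ (0, 6): total = 2712
  δ (2, 15): total = 2236
  ε (7, 2): total = 3392
Minimum is at δ with total 2236 blocks.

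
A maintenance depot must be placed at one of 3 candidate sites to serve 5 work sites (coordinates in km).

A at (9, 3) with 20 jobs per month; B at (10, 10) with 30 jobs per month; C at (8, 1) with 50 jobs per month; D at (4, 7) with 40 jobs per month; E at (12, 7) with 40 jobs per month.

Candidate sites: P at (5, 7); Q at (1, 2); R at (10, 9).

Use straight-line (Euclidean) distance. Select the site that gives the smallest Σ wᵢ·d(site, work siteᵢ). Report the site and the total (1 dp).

R, total 930.1 km

Total weighted distance at each candidate:
  P (5, 7): total = 943.5
  Q (1, 2): total = 1592.6
  R (10, 9): total = 930.1
Minimum is at R with total 930.1 km.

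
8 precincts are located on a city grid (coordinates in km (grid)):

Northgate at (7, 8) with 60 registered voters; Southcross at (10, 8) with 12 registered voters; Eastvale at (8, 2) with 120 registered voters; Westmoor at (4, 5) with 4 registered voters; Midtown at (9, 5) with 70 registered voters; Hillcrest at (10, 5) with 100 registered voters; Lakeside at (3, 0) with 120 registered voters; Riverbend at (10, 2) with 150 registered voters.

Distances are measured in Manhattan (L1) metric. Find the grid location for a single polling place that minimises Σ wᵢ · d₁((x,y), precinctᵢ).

Manhattan distance separates: Σwᵢ(|x−xᵢ|+|y−yᵢ|) = Σwᵢ|x−xᵢ| + Σwᵢ|y−yᵢ|, so x and y are optimised independently as 1-D weighted medians.
Total weight W = 636; half = 318.
x-coordinate, sorted with cumulative weight:
  x=3 (Lakeside, w=120) cum 120
  x=4 (Westmoor, w=4) cum 124
  x=7 (Northgate, w=60) cum 184
  x=8 (Eastvale, w=120) cum 304
  x=9 (Midtown, w=70) cum 374  ← median
  x=10 (Southcross, w=12) cum 386
  x=10 (Hillcrest, w=100) cum 486
  x=10 (Riverbend, w=150) cum 636
⇒ x* = 9
y-coordinate, sorted with cumulative weight:
  y=0 (Lakeside, w=120) cum 120
  y=2 (Eastvale, w=120) cum 240
  y=2 (Riverbend, w=150) cum 390  ← median
  y=5 (Westmoor, w=4) cum 394
  y=5 (Midtown, w=70) cum 464
  y=5 (Hillcrest, w=100) cum 564
  y=8 (Northgate, w=60) cum 624
  y=8 (Southcross, w=12) cum 636
⇒ y* = 2

(9, 2)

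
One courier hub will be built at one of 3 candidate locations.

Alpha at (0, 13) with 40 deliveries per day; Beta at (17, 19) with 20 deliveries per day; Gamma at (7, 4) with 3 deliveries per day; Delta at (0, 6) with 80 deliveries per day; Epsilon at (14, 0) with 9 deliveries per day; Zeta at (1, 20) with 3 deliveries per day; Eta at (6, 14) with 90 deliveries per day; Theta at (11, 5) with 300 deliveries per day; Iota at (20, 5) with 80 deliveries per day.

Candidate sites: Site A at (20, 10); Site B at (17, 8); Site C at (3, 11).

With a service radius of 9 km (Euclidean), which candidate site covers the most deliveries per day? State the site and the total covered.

Site B, covering 389

Coverage radius r = 9 km; a point is covered iff (Δx)²+(Δy)² ≤ 9² = 81.
  Site A (20, 10): covers {Iota} → 80
  Site B (17, 8): covers {Epsilon, Theta, Iota} → 389
  Site C (3, 11): covers {Alpha, Gamma, Delta, Eta} → 213
Maximum coverage at Site B: 389 deliveries per day.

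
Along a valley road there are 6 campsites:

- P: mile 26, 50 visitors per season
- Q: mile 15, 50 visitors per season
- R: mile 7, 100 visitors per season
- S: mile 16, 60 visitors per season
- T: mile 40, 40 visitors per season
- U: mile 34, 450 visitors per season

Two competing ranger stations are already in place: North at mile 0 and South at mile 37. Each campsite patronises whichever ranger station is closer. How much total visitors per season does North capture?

The indifferent point is the midpoint (0+37)/2 = 18.5; campsites left of it (closer to North at 0) go to North, those right go to South.
  R at 7 (w=100) → North
  Q at 15 (w=50) → North
  S at 16 (w=60) → North
  P at 26 (w=50) → South
  U at 34 (w=450) → South
  T at 40 (w=40) → South
North captures 210; South captures 540.

210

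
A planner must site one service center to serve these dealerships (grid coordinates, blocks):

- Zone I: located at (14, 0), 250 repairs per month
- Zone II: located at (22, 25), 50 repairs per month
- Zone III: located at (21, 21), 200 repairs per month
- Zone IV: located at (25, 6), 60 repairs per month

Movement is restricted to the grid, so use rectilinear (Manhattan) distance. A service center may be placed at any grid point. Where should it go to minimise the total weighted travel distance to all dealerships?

Manhattan distance separates: Σwᵢ(|x−xᵢ|+|y−yᵢ|) = Σwᵢ|x−xᵢ| + Σwᵢ|y−yᵢ|, so x and y are optimised independently as 1-D weighted medians.
Total weight W = 560; half = 280.
x-coordinate, sorted with cumulative weight:
  x=14 (Zone I, w=250) cum 250
  x=21 (Zone III, w=200) cum 450  ← median
  x=22 (Zone II, w=50) cum 500
  x=25 (Zone IV, w=60) cum 560
⇒ x* = 21
y-coordinate, sorted with cumulative weight:
  y=0 (Zone I, w=250) cum 250
  y=6 (Zone IV, w=60) cum 310  ← median
  y=21 (Zone III, w=200) cum 510
  y=25 (Zone II, w=50) cum 560
⇒ y* = 6

(21, 6)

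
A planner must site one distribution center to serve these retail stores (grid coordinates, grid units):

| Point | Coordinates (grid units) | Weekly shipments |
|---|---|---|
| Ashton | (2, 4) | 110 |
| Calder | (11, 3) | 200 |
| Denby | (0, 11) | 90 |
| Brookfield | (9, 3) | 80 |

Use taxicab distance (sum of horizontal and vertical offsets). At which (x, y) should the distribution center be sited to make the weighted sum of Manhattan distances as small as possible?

(9, 3)

Manhattan distance separates: Σwᵢ(|x−xᵢ|+|y−yᵢ|) = Σwᵢ|x−xᵢ| + Σwᵢ|y−yᵢ|, so x and y are optimised independently as 1-D weighted medians.
Total weight W = 480; half = 240.
x-coordinate, sorted with cumulative weight:
  x=0 (Denby, w=90) cum 90
  x=2 (Ashton, w=110) cum 200
  x=9 (Brookfield, w=80) cum 280  ← median
  x=11 (Calder, w=200) cum 480
⇒ x* = 9
y-coordinate, sorted with cumulative weight:
  y=3 (Calder, w=200) cum 200
  y=3 (Brookfield, w=80) cum 280  ← median
  y=4 (Ashton, w=110) cum 390
  y=11 (Denby, w=90) cum 480
⇒ y* = 3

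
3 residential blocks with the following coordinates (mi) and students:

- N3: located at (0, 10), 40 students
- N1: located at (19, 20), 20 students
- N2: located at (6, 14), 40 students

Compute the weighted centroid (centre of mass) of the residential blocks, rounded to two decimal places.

The minimiser of Σwᵢ‖p−pᵢ‖² is the weighted centroid p* = (Σwᵢpᵢ)/(Σwᵢ).
Σwᵢ = 100.
Σwᵢxᵢ = 40·0 + 20·19 + 40·6 = 620.
Σwᵢyᵢ = 40·10 + 20·20 + 40·14 = 1360.
x* = 620/100 = 6.20, y* = 1360/100 = 13.60.

(6.20, 13.60)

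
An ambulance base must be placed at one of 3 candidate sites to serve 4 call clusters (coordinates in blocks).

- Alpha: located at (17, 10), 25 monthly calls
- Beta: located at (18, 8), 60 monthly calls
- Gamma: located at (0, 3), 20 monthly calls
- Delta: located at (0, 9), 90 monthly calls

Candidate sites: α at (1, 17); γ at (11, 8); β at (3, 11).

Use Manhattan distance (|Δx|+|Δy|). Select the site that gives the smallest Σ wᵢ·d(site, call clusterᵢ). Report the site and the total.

γ, total 2020 blocks

Total weighted distance at each candidate:
  α (1, 17): total = 3245
  γ (11, 8): total = 2020
  β (3, 11): total = 2125
Minimum is at γ with total 2020 blocks.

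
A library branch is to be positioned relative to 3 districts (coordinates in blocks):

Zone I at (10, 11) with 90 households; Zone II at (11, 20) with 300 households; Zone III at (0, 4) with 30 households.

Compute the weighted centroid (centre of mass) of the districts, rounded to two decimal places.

The minimiser of Σwᵢ‖p−pᵢ‖² is the weighted centroid p* = (Σwᵢpᵢ)/(Σwᵢ).
Σwᵢ = 420.
Σwᵢxᵢ = 90·10 + 300·11 + 30·0 = 4200.
Σwᵢyᵢ = 90·11 + 300·20 + 30·4 = 7110.
x* = 4200/420 = 10.00, y* = 7110/420 = 16.93.

(10.00, 16.93)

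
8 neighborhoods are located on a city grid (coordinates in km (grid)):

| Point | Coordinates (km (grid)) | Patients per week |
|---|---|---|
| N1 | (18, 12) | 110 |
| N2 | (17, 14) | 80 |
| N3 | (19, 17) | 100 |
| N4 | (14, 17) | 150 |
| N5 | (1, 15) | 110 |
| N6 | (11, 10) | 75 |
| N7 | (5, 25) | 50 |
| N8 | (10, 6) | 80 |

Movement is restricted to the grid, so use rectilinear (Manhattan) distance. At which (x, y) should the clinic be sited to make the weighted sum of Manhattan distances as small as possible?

Manhattan distance separates: Σwᵢ(|x−xᵢ|+|y−yᵢ|) = Σwᵢ|x−xᵢ| + Σwᵢ|y−yᵢ|, so x and y are optimised independently as 1-D weighted medians.
Total weight W = 755; half = 377.5.
x-coordinate, sorted with cumulative weight:
  x=1 (N5, w=110) cum 110
  x=5 (N7, w=50) cum 160
  x=10 (N8, w=80) cum 240
  x=11 (N6, w=75) cum 315
  x=14 (N4, w=150) cum 465  ← median
  x=17 (N2, w=80) cum 545
  x=18 (N1, w=110) cum 655
  x=19 (N3, w=100) cum 755
⇒ x* = 14
y-coordinate, sorted with cumulative weight:
  y=6 (N8, w=80) cum 80
  y=10 (N6, w=75) cum 155
  y=12 (N1, w=110) cum 265
  y=14 (N2, w=80) cum 345
  y=15 (N5, w=110) cum 455  ← median
  y=17 (N3, w=100) cum 555
  y=17 (N4, w=150) cum 705
  y=25 (N7, w=50) cum 755
⇒ y* = 15

(14, 15)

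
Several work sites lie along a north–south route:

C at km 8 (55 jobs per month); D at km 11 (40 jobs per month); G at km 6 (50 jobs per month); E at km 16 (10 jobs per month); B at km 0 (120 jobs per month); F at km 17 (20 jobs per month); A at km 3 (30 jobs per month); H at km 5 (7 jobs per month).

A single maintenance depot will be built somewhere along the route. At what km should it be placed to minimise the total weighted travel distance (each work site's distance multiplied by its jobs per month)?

For a sum of weighted absolute distances on a line, the optimum is the weighted median (not the mean). Total weight W = 332; half-weight = 166.
Sort by position and accumulate weight:
  km 0 (B, w=120) → cum 120
  km 3 (A, w=30) → cum 150
  km 5 (H, w=7) → cum 157
  km 6 (G, w=50) → cum 207  ≥ 166 → median here
  km 8 (C, w=55) → cum 262
  km 11 (D, w=40) → cum 302
  km 16 (E, w=10) → cum 312
  km 17 (F, w=20) → cum 332
Optimal location: km 6.

x = 6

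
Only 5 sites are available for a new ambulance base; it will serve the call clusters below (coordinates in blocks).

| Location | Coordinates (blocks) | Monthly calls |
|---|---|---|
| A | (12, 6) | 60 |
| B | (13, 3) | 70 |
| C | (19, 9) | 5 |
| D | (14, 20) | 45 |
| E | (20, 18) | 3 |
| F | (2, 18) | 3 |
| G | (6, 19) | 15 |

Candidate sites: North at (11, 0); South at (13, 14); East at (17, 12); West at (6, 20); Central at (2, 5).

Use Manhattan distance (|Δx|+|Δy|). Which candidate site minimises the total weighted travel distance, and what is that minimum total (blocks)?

South, total 1938 blocks

Total weighted distance at each candidate:
  North (11, 0): total = 2412
  South (13, 14): total = 1938
  East (17, 12): total = 2450
  West (6, 20): total = 3441
  Central (2, 5): total = 3292
Minimum is at South with total 1938 blocks.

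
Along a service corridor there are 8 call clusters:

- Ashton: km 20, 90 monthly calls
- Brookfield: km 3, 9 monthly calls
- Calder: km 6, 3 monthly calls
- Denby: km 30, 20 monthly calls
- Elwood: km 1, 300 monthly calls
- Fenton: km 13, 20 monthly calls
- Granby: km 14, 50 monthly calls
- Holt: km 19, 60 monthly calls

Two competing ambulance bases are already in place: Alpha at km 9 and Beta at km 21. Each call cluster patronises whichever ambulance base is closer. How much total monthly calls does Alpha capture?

382

The indifferent point is the midpoint (9+21)/2 = 15; call clusters left of it (closer to Alpha at 9) go to Alpha, those right go to Beta.
  Elwood at 1 (w=300) → Alpha
  Brookfield at 3 (w=9) → Alpha
  Calder at 6 (w=3) → Alpha
  Fenton at 13 (w=20) → Alpha
  Granby at 14 (w=50) → Alpha
  Holt at 19 (w=60) → Beta
  Ashton at 20 (w=90) → Beta
  Denby at 30 (w=20) → Beta
Alpha captures 382; Beta captures 170.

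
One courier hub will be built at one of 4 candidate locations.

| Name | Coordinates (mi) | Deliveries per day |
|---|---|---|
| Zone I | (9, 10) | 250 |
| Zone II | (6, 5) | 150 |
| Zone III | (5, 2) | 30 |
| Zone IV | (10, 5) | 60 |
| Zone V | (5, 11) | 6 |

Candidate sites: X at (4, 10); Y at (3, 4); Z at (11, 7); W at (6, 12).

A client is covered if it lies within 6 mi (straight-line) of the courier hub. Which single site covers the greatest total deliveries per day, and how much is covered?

Z, covering 460

Coverage radius r = 6 mi; a point is covered iff (Δx)²+(Δy)² ≤ 6² = 36.
  X (4, 10): covers {Zone I, Zone II, Zone V} → 406
  Y (3, 4): covers {Zone II, Zone III} → 180
  Z (11, 7): covers {Zone I, Zone II, Zone IV} → 460
  W (6, 12): covers {Zone I, Zone V} → 256
Maximum coverage at Z: 460 deliveries per day.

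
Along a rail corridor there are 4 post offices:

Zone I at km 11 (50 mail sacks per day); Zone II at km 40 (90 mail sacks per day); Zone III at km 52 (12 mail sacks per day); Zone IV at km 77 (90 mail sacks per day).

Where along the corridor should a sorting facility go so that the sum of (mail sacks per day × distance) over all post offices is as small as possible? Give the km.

x = 40

For a sum of weighted absolute distances on a line, the optimum is the weighted median (not the mean). Total weight W = 242; half-weight = 121.
Sort by position and accumulate weight:
  km 11 (Zone I, w=50) → cum 50
  km 40 (Zone II, w=90) → cum 140  ≥ 121 → median here
  km 52 (Zone III, w=12) → cum 152
  km 77 (Zone IV, w=90) → cum 242
Optimal location: km 40.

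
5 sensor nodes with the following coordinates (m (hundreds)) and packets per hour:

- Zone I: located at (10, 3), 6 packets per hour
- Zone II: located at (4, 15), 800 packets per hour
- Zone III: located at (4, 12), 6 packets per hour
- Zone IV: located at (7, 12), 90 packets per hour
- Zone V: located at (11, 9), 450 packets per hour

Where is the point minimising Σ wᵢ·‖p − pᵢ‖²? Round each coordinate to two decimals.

(6.56, 12.74)

The minimiser of Σwᵢ‖p−pᵢ‖² is the weighted centroid p* = (Σwᵢpᵢ)/(Σwᵢ).
Σwᵢ = 1352.
Σwᵢxᵢ = 6·10 + 800·4 + 6·4 + 90·7 + 450·11 = 8864.
Σwᵢyᵢ = 6·3 + 800·15 + 6·12 + 90·12 + 450·9 = 17220.
x* = 8864/1352 = 6.56, y* = 17220/1352 = 12.74.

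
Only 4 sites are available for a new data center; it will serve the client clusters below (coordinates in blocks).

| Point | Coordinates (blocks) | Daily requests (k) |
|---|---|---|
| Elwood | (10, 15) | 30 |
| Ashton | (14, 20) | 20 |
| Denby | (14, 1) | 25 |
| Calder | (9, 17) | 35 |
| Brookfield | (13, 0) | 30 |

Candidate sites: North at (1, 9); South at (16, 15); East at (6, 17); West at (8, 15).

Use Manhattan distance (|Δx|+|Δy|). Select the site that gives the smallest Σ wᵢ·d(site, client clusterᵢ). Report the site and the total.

West, total 1485 blocks

Total weighted distance at each candidate:
  North (1, 9): total = 2645
  South (16, 15): total = 1575
  East (6, 17): total = 1825
  West (8, 15): total = 1485
Minimum is at West with total 1485 blocks.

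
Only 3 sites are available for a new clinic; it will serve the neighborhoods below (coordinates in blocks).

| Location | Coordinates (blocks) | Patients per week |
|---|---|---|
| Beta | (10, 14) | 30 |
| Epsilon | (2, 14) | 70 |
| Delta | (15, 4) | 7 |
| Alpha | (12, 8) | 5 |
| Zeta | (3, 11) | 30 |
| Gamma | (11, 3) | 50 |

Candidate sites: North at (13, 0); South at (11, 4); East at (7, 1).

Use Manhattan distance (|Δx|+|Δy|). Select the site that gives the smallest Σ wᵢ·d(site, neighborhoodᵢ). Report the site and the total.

Total weighted distance at each candidate:
  North (13, 0): total = 3227
  South (11, 4): total = 2213
  East (7, 1): total = 2597
Minimum is at South with total 2213 blocks.

South, total 2213 blocks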